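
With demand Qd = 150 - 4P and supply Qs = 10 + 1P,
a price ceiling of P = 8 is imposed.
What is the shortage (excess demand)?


At P = 8:
Qd = 150 - 4*8 = 118
Qs = 10 + 1*8 = 18
Shortage = Qd - Qs = 118 - 18 = 100

100


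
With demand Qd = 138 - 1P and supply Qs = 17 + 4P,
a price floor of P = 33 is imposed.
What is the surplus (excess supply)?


At P = 33:
Qd = 138 - 1*33 = 105
Qs = 17 + 4*33 = 149
Surplus = Qs - Qd = 149 - 105 = 44

44


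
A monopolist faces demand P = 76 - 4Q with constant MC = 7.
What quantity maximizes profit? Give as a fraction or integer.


TR = P*Q = (76 - 4Q)Q = 76Q - 4Q^2
MR = dTR/dQ = 76 - 8Q
Set MR = MC:
76 - 8Q = 7
69 = 8Q
Q* = 69/8 = 69/8

69/8


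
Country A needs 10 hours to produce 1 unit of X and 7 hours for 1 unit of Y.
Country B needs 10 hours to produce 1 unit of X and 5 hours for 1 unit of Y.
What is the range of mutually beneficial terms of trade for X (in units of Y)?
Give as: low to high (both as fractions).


Opportunity cost of X for Country A = hours_X / hours_Y = 10/7 = 10/7 units of Y
Opportunity cost of X for Country B = hours_X / hours_Y = 10/5 = 2 units of Y
Terms of trade must be between the two opportunity costs.
Range: 10/7 to 2

10/7 to 2


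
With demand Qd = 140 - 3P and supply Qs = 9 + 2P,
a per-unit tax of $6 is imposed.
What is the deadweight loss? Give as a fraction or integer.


Pre-tax equilibrium quantity: Q* = 307/5
Post-tax equilibrium quantity: Q_tax = 271/5
Reduction in quantity: Q* - Q_tax = 36/5
DWL = (1/2) * tax * (Q* - Q_tax)
DWL = (1/2) * 6 * 36/5 = 108/5

108/5


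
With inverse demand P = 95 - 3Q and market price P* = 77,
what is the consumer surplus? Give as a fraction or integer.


Maximum willingness to pay (at Q=0): P_max = 95
Quantity demanded at P* = 77:
Q* = (95 - 77)/3 = 6
CS = (1/2) * Q* * (P_max - P*)
CS = (1/2) * 6 * (95 - 77)
CS = (1/2) * 6 * 18 = 54

54


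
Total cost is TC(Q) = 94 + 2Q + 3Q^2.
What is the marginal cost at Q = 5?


MC = dTC/dQ = 2 + 2*3*Q
At Q = 5:
MC = 2 + 6*5
MC = 2 + 30 = 32

32


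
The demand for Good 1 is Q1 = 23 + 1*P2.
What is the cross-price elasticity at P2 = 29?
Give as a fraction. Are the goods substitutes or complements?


dQ1/dP2 = 1
At P2 = 29: Q1 = 23 + 1*29 = 52
Exy = (dQ1/dP2)(P2/Q1) = 1 * 29 / 52 = 29/52
Since Exy > 0, the goods are substitutes.

29/52 (substitutes)


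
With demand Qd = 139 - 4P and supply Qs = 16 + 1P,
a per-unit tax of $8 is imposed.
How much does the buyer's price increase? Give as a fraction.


With a per-unit tax, the buyer's price increase depends on relative slopes.
Supply slope: d = 1, Demand slope: b = 4
Buyer's price increase = d * tax / (b + d)
= 1 * 8 / (4 + 1)
= 8 / 5 = 8/5

8/5


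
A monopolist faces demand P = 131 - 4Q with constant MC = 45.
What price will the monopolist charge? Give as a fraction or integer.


MR = 131 - 8Q
Set MR = MC: 131 - 8Q = 45
Q* = 43/4
Substitute into demand:
P* = 131 - 4*43/4 = 88

88


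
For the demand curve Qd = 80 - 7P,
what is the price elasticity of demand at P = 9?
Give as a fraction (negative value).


dQ/dP = -7
At P = 9: Q = 80 - 7*9 = 17
E = (dQ/dP)(P/Q) = (-7)(9/17) = -63/17

-63/17


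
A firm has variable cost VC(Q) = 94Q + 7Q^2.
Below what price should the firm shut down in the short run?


AVC(Q) = VC(Q)/Q = 94 + 7Q
AVC is increasing in Q, so minimum AVC is at Q -> 0+.
Min AVC = 94
The firm should shut down if P < 94.

94


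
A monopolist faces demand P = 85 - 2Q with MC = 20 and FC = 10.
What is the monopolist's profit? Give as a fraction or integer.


MR = MC: 85 - 4Q = 20
Q* = 65/4
P* = 85 - 2*65/4 = 105/2
Profit = (P* - MC)*Q* - FC
= (105/2 - 20)*65/4 - 10
= 65/2*65/4 - 10
= 4225/8 - 10 = 4145/8

4145/8


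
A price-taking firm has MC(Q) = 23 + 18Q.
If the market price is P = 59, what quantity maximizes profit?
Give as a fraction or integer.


In perfect competition, profit is maximized where P = MC.
59 = 23 + 18Q
36 = 18Q
Q* = 36/18 = 2

2


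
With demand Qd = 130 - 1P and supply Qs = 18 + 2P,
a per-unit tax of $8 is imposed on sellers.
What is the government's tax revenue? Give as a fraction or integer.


With tax on sellers, new supply: Qs' = 18 + 2(P - 8)
= 2 + 2P
New equilibrium quantity:
Q_new = 262/3
Tax revenue = tax * Q_new = 8 * 262/3 = 2096/3

2096/3


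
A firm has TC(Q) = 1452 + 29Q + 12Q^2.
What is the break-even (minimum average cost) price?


AC(Q) = 1452/Q + 29 + 12Q
To minimize: dAC/dQ = -1452/Q^2 + 12 = 0
Q^2 = 1452/12 = 121
Q* = 11
Min AC = 1452/11 + 29 + 12*11
Min AC = 132 + 29 + 132 = 293

293


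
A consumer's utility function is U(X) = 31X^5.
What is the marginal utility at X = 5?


MU = dU/dX = 31*5*X^(5-1)
MU = 155*X^4
At X = 5:
MU = 155 * 5^4
MU = 155 * 625 = 96875

96875


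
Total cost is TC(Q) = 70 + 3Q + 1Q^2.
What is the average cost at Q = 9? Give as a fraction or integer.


TC(9) = 70 + 3*9 + 1*9^2
TC(9) = 70 + 27 + 81 = 178
AC = TC/Q = 178/9 = 178/9

178/9


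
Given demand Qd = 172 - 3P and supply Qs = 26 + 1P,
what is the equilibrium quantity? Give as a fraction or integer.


First find equilibrium price:
172 - 3P = 26 + 1P
P* = 146/4 = 73/2
Then substitute into demand:
Q* = 172 - 3 * 73/2 = 125/2

125/2


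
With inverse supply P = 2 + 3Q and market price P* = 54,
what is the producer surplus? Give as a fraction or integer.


Minimum supply price (at Q=0): P_min = 2
Quantity supplied at P* = 54:
Q* = (54 - 2)/3 = 52/3
PS = (1/2) * Q* * (P* - P_min)
PS = (1/2) * 52/3 * (54 - 2)
PS = (1/2) * 52/3 * 52 = 1352/3

1352/3


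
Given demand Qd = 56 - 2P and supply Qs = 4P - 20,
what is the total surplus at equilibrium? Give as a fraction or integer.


Find equilibrium: 56 - 2P = 4P - 20
56 + 20 = 6P
P* = 76/6 = 38/3
Q* = 4*38/3 - 20 = 92/3
Inverse demand: P = 28 - Q/2, so P_max = 28
Inverse supply: P = 5 + Q/4, so P_min = 5
CS = (1/2) * 92/3 * (28 - 38/3) = 2116/9
PS = (1/2) * 92/3 * (38/3 - 5) = 1058/9
TS = CS + PS = 2116/9 + 1058/9 = 1058/3

1058/3


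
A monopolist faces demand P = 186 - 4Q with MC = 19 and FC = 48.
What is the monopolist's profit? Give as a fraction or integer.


MR = MC: 186 - 8Q = 19
Q* = 167/8
P* = 186 - 4*167/8 = 205/2
Profit = (P* - MC)*Q* - FC
= (205/2 - 19)*167/8 - 48
= 167/2*167/8 - 48
= 27889/16 - 48 = 27121/16

27121/16


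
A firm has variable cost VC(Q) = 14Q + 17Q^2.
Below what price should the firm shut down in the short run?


AVC(Q) = VC(Q)/Q = 14 + 17Q
AVC is increasing in Q, so minimum AVC is at Q -> 0+.
Min AVC = 14
The firm should shut down if P < 14.

14


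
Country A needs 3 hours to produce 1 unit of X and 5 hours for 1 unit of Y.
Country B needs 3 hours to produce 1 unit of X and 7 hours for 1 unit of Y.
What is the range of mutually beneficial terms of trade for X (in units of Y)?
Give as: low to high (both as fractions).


Opportunity cost of X for Country A = hours_X / hours_Y = 3/5 = 3/5 units of Y
Opportunity cost of X for Country B = hours_X / hours_Y = 3/7 = 3/7 units of Y
Terms of trade must be between the two opportunity costs.
Range: 3/7 to 3/5

3/7 to 3/5


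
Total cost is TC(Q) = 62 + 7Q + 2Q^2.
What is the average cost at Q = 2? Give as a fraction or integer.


TC(2) = 62 + 7*2 + 2*2^2
TC(2) = 62 + 14 + 8 = 84
AC = TC/Q = 84/2 = 42

42


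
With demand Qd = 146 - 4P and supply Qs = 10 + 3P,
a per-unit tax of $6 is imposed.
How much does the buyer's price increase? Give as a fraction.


With a per-unit tax, the buyer's price increase depends on relative slopes.
Supply slope: d = 3, Demand slope: b = 4
Buyer's price increase = d * tax / (b + d)
= 3 * 6 / (4 + 3)
= 18 / 7 = 18/7

18/7


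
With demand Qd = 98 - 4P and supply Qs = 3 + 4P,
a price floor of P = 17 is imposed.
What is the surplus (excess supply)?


At P = 17:
Qd = 98 - 4*17 = 30
Qs = 3 + 4*17 = 71
Surplus = Qs - Qd = 71 - 30 = 41

41


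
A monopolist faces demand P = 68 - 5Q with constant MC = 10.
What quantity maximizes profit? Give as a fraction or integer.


TR = P*Q = (68 - 5Q)Q = 68Q - 5Q^2
MR = dTR/dQ = 68 - 10Q
Set MR = MC:
68 - 10Q = 10
58 = 10Q
Q* = 58/10 = 29/5

29/5


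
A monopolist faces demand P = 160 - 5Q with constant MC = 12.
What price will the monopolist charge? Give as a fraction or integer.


MR = 160 - 10Q
Set MR = MC: 160 - 10Q = 12
Q* = 74/5
Substitute into demand:
P* = 160 - 5*74/5 = 86

86


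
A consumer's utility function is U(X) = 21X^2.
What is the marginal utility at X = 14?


MU = dU/dX = 21*2*X^(2-1)
MU = 42*X^1
At X = 14:
MU = 42 * 14^1
MU = 42 * 14 = 588

588


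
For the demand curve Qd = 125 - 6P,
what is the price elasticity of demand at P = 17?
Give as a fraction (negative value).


dQ/dP = -6
At P = 17: Q = 125 - 6*17 = 23
E = (dQ/dP)(P/Q) = (-6)(17/23) = -102/23

-102/23


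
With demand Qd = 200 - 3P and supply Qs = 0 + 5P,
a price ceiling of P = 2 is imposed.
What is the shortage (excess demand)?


At P = 2:
Qd = 200 - 3*2 = 194
Qs = 0 + 5*2 = 10
Shortage = Qd - Qs = 194 - 10 = 184

184


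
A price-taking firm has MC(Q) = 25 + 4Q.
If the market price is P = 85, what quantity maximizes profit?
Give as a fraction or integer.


In perfect competition, profit is maximized where P = MC.
85 = 25 + 4Q
60 = 4Q
Q* = 60/4 = 15

15


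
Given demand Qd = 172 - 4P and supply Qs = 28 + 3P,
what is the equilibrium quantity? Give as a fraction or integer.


First find equilibrium price:
172 - 4P = 28 + 3P
P* = 144/7 = 144/7
Then substitute into demand:
Q* = 172 - 4 * 144/7 = 628/7

628/7


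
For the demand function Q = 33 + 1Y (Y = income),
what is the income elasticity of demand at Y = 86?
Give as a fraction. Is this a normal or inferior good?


dQ/dY = 1
At Y = 86: Q = 33 + 1*86 = 119
Ey = (dQ/dY)(Y/Q) = 1 * 86 / 119 = 86/119
Since Ey > 0, this is a normal good.

86/119 (normal good)


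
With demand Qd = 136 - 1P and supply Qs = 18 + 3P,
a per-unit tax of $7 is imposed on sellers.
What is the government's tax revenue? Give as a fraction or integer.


With tax on sellers, new supply: Qs' = 18 + 3(P - 7)
= 3P - 3
New equilibrium quantity:
Q_new = 405/4
Tax revenue = tax * Q_new = 7 * 405/4 = 2835/4

2835/4


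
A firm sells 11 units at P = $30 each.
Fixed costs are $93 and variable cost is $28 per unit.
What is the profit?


Total Revenue = P * Q = 30 * 11 = $330
Total Cost = FC + VC*Q = 93 + 28*11 = $401
Profit = TR - TC = 330 - 401 = $-71

$-71


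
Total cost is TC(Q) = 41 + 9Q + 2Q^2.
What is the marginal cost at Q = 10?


MC = dTC/dQ = 9 + 2*2*Q
At Q = 10:
MC = 9 + 4*10
MC = 9 + 40 = 49

49


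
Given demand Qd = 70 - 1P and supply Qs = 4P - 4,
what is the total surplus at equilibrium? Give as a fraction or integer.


Find equilibrium: 70 - 1P = 4P - 4
70 + 4 = 5P
P* = 74/5 = 74/5
Q* = 4*74/5 - 4 = 276/5
Inverse demand: P = 70 - Q/1, so P_max = 70
Inverse supply: P = 1 + Q/4, so P_min = 1
CS = (1/2) * 276/5 * (70 - 74/5) = 38088/25
PS = (1/2) * 276/5 * (74/5 - 1) = 9522/25
TS = CS + PS = 38088/25 + 9522/25 = 9522/5

9522/5


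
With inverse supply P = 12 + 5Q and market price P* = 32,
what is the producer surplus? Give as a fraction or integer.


Minimum supply price (at Q=0): P_min = 12
Quantity supplied at P* = 32:
Q* = (32 - 12)/5 = 4
PS = (1/2) * Q* * (P* - P_min)
PS = (1/2) * 4 * (32 - 12)
PS = (1/2) * 4 * 20 = 40

40


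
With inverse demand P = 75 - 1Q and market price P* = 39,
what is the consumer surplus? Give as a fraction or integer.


Maximum willingness to pay (at Q=0): P_max = 75
Quantity demanded at P* = 39:
Q* = (75 - 39)/1 = 36
CS = (1/2) * Q* * (P_max - P*)
CS = (1/2) * 36 * (75 - 39)
CS = (1/2) * 36 * 36 = 648

648


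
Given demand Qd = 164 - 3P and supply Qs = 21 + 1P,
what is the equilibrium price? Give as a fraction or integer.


At equilibrium, Qd = Qs.
164 - 3P = 21 + 1P
164 - 21 = 3P + 1P
143 = 4P
P* = 143/4 = 143/4

143/4


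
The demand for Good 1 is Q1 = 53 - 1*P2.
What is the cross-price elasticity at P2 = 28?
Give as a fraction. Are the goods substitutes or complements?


dQ1/dP2 = -1
At P2 = 28: Q1 = 53 - 1*28 = 25
Exy = (dQ1/dP2)(P2/Q1) = -1 * 28 / 25 = -28/25
Since Exy < 0, the goods are complements.

-28/25 (complements)


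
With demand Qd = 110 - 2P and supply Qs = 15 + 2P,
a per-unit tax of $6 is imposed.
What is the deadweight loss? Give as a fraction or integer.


Pre-tax equilibrium quantity: Q* = 125/2
Post-tax equilibrium quantity: Q_tax = 113/2
Reduction in quantity: Q* - Q_tax = 6
DWL = (1/2) * tax * (Q* - Q_tax)
DWL = (1/2) * 6 * 6 = 18

18


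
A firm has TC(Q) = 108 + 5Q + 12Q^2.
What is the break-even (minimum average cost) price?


AC(Q) = 108/Q + 5 + 12Q
To minimize: dAC/dQ = -108/Q^2 + 12 = 0
Q^2 = 108/12 = 9
Q* = 3
Min AC = 108/3 + 5 + 12*3
Min AC = 36 + 5 + 36 = 77

77


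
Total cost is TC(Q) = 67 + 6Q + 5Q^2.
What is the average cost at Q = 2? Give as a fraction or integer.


TC(2) = 67 + 6*2 + 5*2^2
TC(2) = 67 + 12 + 20 = 99
AC = TC/Q = 99/2 = 99/2

99/2


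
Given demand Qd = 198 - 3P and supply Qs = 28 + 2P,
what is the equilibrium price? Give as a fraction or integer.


At equilibrium, Qd = Qs.
198 - 3P = 28 + 2P
198 - 28 = 3P + 2P
170 = 5P
P* = 170/5 = 34

34


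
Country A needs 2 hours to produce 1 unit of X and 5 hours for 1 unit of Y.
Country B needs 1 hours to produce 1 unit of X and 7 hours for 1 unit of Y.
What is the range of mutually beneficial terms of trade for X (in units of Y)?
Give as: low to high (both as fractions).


Opportunity cost of X for Country A = hours_X / hours_Y = 2/5 = 2/5 units of Y
Opportunity cost of X for Country B = hours_X / hours_Y = 1/7 = 1/7 units of Y
Terms of trade must be between the two opportunity costs.
Range: 1/7 to 2/5

1/7 to 2/5


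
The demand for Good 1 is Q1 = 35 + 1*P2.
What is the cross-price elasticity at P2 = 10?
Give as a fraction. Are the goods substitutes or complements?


dQ1/dP2 = 1
At P2 = 10: Q1 = 35 + 1*10 = 45
Exy = (dQ1/dP2)(P2/Q1) = 1 * 10 / 45 = 2/9
Since Exy > 0, the goods are substitutes.

2/9 (substitutes)


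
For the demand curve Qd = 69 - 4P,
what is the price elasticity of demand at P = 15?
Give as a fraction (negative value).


dQ/dP = -4
At P = 15: Q = 69 - 4*15 = 9
E = (dQ/dP)(P/Q) = (-4)(15/9) = -20/3

-20/3


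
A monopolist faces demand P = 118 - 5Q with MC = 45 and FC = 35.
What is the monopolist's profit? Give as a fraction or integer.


MR = MC: 118 - 10Q = 45
Q* = 73/10
P* = 118 - 5*73/10 = 163/2
Profit = (P* - MC)*Q* - FC
= (163/2 - 45)*73/10 - 35
= 73/2*73/10 - 35
= 5329/20 - 35 = 4629/20

4629/20


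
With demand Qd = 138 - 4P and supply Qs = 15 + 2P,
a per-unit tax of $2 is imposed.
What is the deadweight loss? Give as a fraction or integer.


Pre-tax equilibrium quantity: Q* = 56
Post-tax equilibrium quantity: Q_tax = 160/3
Reduction in quantity: Q* - Q_tax = 8/3
DWL = (1/2) * tax * (Q* - Q_tax)
DWL = (1/2) * 2 * 8/3 = 8/3

8/3


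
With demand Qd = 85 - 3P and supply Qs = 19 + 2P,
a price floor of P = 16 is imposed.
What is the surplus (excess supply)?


At P = 16:
Qd = 85 - 3*16 = 37
Qs = 19 + 2*16 = 51
Surplus = Qs - Qd = 51 - 37 = 14

14


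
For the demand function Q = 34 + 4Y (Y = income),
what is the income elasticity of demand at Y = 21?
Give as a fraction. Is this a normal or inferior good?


dQ/dY = 4
At Y = 21: Q = 34 + 4*21 = 118
Ey = (dQ/dY)(Y/Q) = 4 * 21 / 118 = 42/59
Since Ey > 0, this is a normal good.

42/59 (normal good)


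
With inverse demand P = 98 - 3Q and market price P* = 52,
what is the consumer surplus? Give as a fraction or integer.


Maximum willingness to pay (at Q=0): P_max = 98
Quantity demanded at P* = 52:
Q* = (98 - 52)/3 = 46/3
CS = (1/2) * Q* * (P_max - P*)
CS = (1/2) * 46/3 * (98 - 52)
CS = (1/2) * 46/3 * 46 = 1058/3

1058/3


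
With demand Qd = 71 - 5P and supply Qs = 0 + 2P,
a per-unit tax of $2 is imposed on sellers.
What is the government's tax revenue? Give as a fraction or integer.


With tax on sellers, new supply: Qs' = 0 + 2(P - 2)
= 2P - 4
New equilibrium quantity:
Q_new = 122/7
Tax revenue = tax * Q_new = 2 * 122/7 = 244/7

244/7


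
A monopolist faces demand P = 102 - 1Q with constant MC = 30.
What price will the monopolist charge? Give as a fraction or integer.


MR = 102 - 2Q
Set MR = MC: 102 - 2Q = 30
Q* = 36
Substitute into demand:
P* = 102 - 1*36 = 66

66


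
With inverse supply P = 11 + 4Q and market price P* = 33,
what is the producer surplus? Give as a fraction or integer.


Minimum supply price (at Q=0): P_min = 11
Quantity supplied at P* = 33:
Q* = (33 - 11)/4 = 11/2
PS = (1/2) * Q* * (P* - P_min)
PS = (1/2) * 11/2 * (33 - 11)
PS = (1/2) * 11/2 * 22 = 121/2

121/2


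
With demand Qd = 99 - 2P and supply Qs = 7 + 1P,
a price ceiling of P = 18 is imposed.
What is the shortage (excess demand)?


At P = 18:
Qd = 99 - 2*18 = 63
Qs = 7 + 1*18 = 25
Shortage = Qd - Qs = 63 - 25 = 38

38


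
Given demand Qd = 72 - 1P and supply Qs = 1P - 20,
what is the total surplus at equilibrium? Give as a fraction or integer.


Find equilibrium: 72 - 1P = 1P - 20
72 + 20 = 2P
P* = 92/2 = 46
Q* = 1*46 - 20 = 26
Inverse demand: P = 72 - Q/1, so P_max = 72
Inverse supply: P = 20 + Q/1, so P_min = 20
CS = (1/2) * 26 * (72 - 46) = 338
PS = (1/2) * 26 * (46 - 20) = 338
TS = CS + PS = 338 + 338 = 676

676


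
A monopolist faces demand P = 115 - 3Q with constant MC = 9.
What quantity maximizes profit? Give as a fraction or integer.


TR = P*Q = (115 - 3Q)Q = 115Q - 3Q^2
MR = dTR/dQ = 115 - 6Q
Set MR = MC:
115 - 6Q = 9
106 = 6Q
Q* = 106/6 = 53/3

53/3


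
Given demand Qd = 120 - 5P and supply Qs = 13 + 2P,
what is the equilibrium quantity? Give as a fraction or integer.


First find equilibrium price:
120 - 5P = 13 + 2P
P* = 107/7 = 107/7
Then substitute into demand:
Q* = 120 - 5 * 107/7 = 305/7

305/7


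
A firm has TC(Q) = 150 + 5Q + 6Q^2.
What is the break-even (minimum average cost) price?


AC(Q) = 150/Q + 5 + 6Q
To minimize: dAC/dQ = -150/Q^2 + 6 = 0
Q^2 = 150/6 = 25
Q* = 5
Min AC = 150/5 + 5 + 6*5
Min AC = 30 + 5 + 30 = 65

65


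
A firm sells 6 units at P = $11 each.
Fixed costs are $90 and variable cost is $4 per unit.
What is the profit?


Total Revenue = P * Q = 11 * 6 = $66
Total Cost = FC + VC*Q = 90 + 4*6 = $114
Profit = TR - TC = 66 - 114 = $-48

$-48


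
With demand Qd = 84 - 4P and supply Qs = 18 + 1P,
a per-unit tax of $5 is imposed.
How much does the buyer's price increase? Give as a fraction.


With a per-unit tax, the buyer's price increase depends on relative slopes.
Supply slope: d = 1, Demand slope: b = 4
Buyer's price increase = d * tax / (b + d)
= 1 * 5 / (4 + 1)
= 5 / 5 = 1

1


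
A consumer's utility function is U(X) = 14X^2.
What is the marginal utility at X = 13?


MU = dU/dX = 14*2*X^(2-1)
MU = 28*X^1
At X = 13:
MU = 28 * 13^1
MU = 28 * 13 = 364

364


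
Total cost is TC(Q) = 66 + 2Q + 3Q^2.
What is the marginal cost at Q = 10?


MC = dTC/dQ = 2 + 2*3*Q
At Q = 10:
MC = 2 + 6*10
MC = 2 + 60 = 62

62


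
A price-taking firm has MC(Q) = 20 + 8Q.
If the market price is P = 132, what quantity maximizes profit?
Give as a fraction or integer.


In perfect competition, profit is maximized where P = MC.
132 = 20 + 8Q
112 = 8Q
Q* = 112/8 = 14

14


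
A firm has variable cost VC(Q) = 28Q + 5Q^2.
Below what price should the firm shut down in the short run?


AVC(Q) = VC(Q)/Q = 28 + 5Q
AVC is increasing in Q, so minimum AVC is at Q -> 0+.
Min AVC = 28
The firm should shut down if P < 28.

28


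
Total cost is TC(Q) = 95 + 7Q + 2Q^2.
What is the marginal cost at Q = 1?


MC = dTC/dQ = 7 + 2*2*Q
At Q = 1:
MC = 7 + 4*1
MC = 7 + 4 = 11

11


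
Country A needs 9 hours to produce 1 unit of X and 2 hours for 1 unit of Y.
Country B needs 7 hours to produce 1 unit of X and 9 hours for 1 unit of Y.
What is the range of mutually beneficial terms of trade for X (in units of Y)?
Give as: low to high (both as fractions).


Opportunity cost of X for Country A = hours_X / hours_Y = 9/2 = 9/2 units of Y
Opportunity cost of X for Country B = hours_X / hours_Y = 7/9 = 7/9 units of Y
Terms of trade must be between the two opportunity costs.
Range: 7/9 to 9/2

7/9 to 9/2


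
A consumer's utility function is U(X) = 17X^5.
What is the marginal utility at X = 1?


MU = dU/dX = 17*5*X^(5-1)
MU = 85*X^4
At X = 1:
MU = 85 * 1^4
MU = 85 * 1 = 85

85


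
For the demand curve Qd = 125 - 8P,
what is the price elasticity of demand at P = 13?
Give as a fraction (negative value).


dQ/dP = -8
At P = 13: Q = 125 - 8*13 = 21
E = (dQ/dP)(P/Q) = (-8)(13/21) = -104/21

-104/21


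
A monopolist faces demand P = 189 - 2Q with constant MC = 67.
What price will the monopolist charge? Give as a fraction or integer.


MR = 189 - 4Q
Set MR = MC: 189 - 4Q = 67
Q* = 61/2
Substitute into demand:
P* = 189 - 2*61/2 = 128

128


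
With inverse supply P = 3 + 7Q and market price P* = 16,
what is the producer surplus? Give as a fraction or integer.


Minimum supply price (at Q=0): P_min = 3
Quantity supplied at P* = 16:
Q* = (16 - 3)/7 = 13/7
PS = (1/2) * Q* * (P* - P_min)
PS = (1/2) * 13/7 * (16 - 3)
PS = (1/2) * 13/7 * 13 = 169/14

169/14


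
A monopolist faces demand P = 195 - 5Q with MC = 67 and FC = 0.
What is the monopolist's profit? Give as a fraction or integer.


MR = MC: 195 - 10Q = 67
Q* = 64/5
P* = 195 - 5*64/5 = 131
Profit = (P* - MC)*Q* - FC
= (131 - 67)*64/5 - 0
= 64*64/5 - 0
= 4096/5 - 0 = 4096/5

4096/5


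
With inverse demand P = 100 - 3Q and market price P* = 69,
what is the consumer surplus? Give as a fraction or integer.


Maximum willingness to pay (at Q=0): P_max = 100
Quantity demanded at P* = 69:
Q* = (100 - 69)/3 = 31/3
CS = (1/2) * Q* * (P_max - P*)
CS = (1/2) * 31/3 * (100 - 69)
CS = (1/2) * 31/3 * 31 = 961/6

961/6


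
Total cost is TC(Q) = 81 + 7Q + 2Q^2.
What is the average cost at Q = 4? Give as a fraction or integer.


TC(4) = 81 + 7*4 + 2*4^2
TC(4) = 81 + 28 + 32 = 141
AC = TC/Q = 141/4 = 141/4

141/4


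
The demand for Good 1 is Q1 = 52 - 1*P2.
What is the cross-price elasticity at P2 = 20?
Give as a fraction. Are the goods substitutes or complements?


dQ1/dP2 = -1
At P2 = 20: Q1 = 52 - 1*20 = 32
Exy = (dQ1/dP2)(P2/Q1) = -1 * 20 / 32 = -5/8
Since Exy < 0, the goods are complements.

-5/8 (complements)


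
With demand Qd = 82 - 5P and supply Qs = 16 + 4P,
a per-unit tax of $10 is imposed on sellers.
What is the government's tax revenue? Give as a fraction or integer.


With tax on sellers, new supply: Qs' = 16 + 4(P - 10)
= 4P - 24
New equilibrium quantity:
Q_new = 208/9
Tax revenue = tax * Q_new = 10 * 208/9 = 2080/9

2080/9


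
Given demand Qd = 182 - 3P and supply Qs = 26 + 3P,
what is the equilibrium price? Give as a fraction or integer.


At equilibrium, Qd = Qs.
182 - 3P = 26 + 3P
182 - 26 = 3P + 3P
156 = 6P
P* = 156/6 = 26

26


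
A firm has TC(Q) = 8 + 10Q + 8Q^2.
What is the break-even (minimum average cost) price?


AC(Q) = 8/Q + 10 + 8Q
To minimize: dAC/dQ = -8/Q^2 + 8 = 0
Q^2 = 8/8 = 1
Q* = 1
Min AC = 8/1 + 10 + 8*1
Min AC = 8 + 10 + 8 = 26

26


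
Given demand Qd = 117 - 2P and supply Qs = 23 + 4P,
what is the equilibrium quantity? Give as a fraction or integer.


First find equilibrium price:
117 - 2P = 23 + 4P
P* = 94/6 = 47/3
Then substitute into demand:
Q* = 117 - 2 * 47/3 = 257/3

257/3


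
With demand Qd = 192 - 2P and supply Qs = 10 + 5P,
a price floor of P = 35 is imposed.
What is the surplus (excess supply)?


At P = 35:
Qd = 192 - 2*35 = 122
Qs = 10 + 5*35 = 185
Surplus = Qs - Qd = 185 - 122 = 63

63


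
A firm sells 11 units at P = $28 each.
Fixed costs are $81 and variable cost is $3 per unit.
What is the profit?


Total Revenue = P * Q = 28 * 11 = $308
Total Cost = FC + VC*Q = 81 + 3*11 = $114
Profit = TR - TC = 308 - 114 = $194

$194


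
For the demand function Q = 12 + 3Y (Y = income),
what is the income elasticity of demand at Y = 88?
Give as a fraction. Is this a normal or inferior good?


dQ/dY = 3
At Y = 88: Q = 12 + 3*88 = 276
Ey = (dQ/dY)(Y/Q) = 3 * 88 / 276 = 22/23
Since Ey > 0, this is a normal good.

22/23 (normal good)


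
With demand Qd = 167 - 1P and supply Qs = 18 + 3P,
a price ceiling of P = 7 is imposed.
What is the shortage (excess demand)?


At P = 7:
Qd = 167 - 1*7 = 160
Qs = 18 + 3*7 = 39
Shortage = Qd - Qs = 160 - 39 = 121

121


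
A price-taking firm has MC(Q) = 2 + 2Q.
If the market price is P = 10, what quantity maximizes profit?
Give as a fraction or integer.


In perfect competition, profit is maximized where P = MC.
10 = 2 + 2Q
8 = 2Q
Q* = 8/2 = 4

4


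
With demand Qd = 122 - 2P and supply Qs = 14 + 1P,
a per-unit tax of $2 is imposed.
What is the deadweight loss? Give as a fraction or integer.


Pre-tax equilibrium quantity: Q* = 50
Post-tax equilibrium quantity: Q_tax = 146/3
Reduction in quantity: Q* - Q_tax = 4/3
DWL = (1/2) * tax * (Q* - Q_tax)
DWL = (1/2) * 2 * 4/3 = 4/3

4/3


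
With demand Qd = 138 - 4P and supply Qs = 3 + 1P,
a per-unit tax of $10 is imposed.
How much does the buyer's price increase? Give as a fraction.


With a per-unit tax, the buyer's price increase depends on relative slopes.
Supply slope: d = 1, Demand slope: b = 4
Buyer's price increase = d * tax / (b + d)
= 1 * 10 / (4 + 1)
= 10 / 5 = 2

2


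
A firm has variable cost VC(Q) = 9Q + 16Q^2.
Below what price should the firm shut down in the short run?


AVC(Q) = VC(Q)/Q = 9 + 16Q
AVC is increasing in Q, so minimum AVC is at Q -> 0+.
Min AVC = 9
The firm should shut down if P < 9.

9


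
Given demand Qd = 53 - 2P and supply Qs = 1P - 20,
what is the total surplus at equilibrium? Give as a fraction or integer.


Find equilibrium: 53 - 2P = 1P - 20
53 + 20 = 3P
P* = 73/3 = 73/3
Q* = 1*73/3 - 20 = 13/3
Inverse demand: P = 53/2 - Q/2, so P_max = 53/2
Inverse supply: P = 20 + Q/1, so P_min = 20
CS = (1/2) * 13/3 * (53/2 - 73/3) = 169/36
PS = (1/2) * 13/3 * (73/3 - 20) = 169/18
TS = CS + PS = 169/36 + 169/18 = 169/12

169/12


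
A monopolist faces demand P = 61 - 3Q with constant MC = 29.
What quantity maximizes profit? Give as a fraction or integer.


TR = P*Q = (61 - 3Q)Q = 61Q - 3Q^2
MR = dTR/dQ = 61 - 6Q
Set MR = MC:
61 - 6Q = 29
32 = 6Q
Q* = 32/6 = 16/3

16/3


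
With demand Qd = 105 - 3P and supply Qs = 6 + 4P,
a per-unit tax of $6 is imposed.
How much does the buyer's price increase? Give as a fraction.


With a per-unit tax, the buyer's price increase depends on relative slopes.
Supply slope: d = 4, Demand slope: b = 3
Buyer's price increase = d * tax / (b + d)
= 4 * 6 / (3 + 4)
= 24 / 7 = 24/7

24/7


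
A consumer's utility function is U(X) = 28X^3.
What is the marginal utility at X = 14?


MU = dU/dX = 28*3*X^(3-1)
MU = 84*X^2
At X = 14:
MU = 84 * 14^2
MU = 84 * 196 = 16464

16464


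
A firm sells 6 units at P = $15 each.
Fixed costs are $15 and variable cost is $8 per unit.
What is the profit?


Total Revenue = P * Q = 15 * 6 = $90
Total Cost = FC + VC*Q = 15 + 8*6 = $63
Profit = TR - TC = 90 - 63 = $27

$27


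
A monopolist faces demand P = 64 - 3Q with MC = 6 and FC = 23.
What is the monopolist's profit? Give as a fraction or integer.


MR = MC: 64 - 6Q = 6
Q* = 29/3
P* = 64 - 3*29/3 = 35
Profit = (P* - MC)*Q* - FC
= (35 - 6)*29/3 - 23
= 29*29/3 - 23
= 841/3 - 23 = 772/3

772/3


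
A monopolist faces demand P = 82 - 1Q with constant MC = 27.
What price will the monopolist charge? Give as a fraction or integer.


MR = 82 - 2Q
Set MR = MC: 82 - 2Q = 27
Q* = 55/2
Substitute into demand:
P* = 82 - 1*55/2 = 109/2

109/2


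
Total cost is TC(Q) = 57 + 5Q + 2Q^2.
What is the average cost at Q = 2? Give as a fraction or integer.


TC(2) = 57 + 5*2 + 2*2^2
TC(2) = 57 + 10 + 8 = 75
AC = TC/Q = 75/2 = 75/2

75/2


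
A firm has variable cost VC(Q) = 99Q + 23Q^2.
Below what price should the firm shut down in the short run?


AVC(Q) = VC(Q)/Q = 99 + 23Q
AVC is increasing in Q, so minimum AVC is at Q -> 0+.
Min AVC = 99
The firm should shut down if P < 99.

99


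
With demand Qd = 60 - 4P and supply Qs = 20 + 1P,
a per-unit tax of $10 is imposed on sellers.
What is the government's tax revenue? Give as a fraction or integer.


With tax on sellers, new supply: Qs' = 20 + 1(P - 10)
= 10 + 1P
New equilibrium quantity:
Q_new = 20
Tax revenue = tax * Q_new = 10 * 20 = 200

200


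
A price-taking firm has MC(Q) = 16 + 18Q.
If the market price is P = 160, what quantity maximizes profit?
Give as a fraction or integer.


In perfect competition, profit is maximized where P = MC.
160 = 16 + 18Q
144 = 18Q
Q* = 144/18 = 8

8


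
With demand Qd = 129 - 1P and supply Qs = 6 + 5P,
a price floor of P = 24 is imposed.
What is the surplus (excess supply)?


At P = 24:
Qd = 129 - 1*24 = 105
Qs = 6 + 5*24 = 126
Surplus = Qs - Qd = 126 - 105 = 21

21


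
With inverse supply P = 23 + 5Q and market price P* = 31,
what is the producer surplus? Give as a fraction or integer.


Minimum supply price (at Q=0): P_min = 23
Quantity supplied at P* = 31:
Q* = (31 - 23)/5 = 8/5
PS = (1/2) * Q* * (P* - P_min)
PS = (1/2) * 8/5 * (31 - 23)
PS = (1/2) * 8/5 * 8 = 32/5

32/5


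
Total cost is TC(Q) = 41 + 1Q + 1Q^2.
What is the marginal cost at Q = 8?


MC = dTC/dQ = 1 + 2*1*Q
At Q = 8:
MC = 1 + 2*8
MC = 1 + 16 = 17

17


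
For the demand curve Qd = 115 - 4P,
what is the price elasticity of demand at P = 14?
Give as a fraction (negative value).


dQ/dP = -4
At P = 14: Q = 115 - 4*14 = 59
E = (dQ/dP)(P/Q) = (-4)(14/59) = -56/59

-56/59


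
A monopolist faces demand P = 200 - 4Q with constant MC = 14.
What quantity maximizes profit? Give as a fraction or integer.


TR = P*Q = (200 - 4Q)Q = 200Q - 4Q^2
MR = dTR/dQ = 200 - 8Q
Set MR = MC:
200 - 8Q = 14
186 = 8Q
Q* = 186/8 = 93/4

93/4


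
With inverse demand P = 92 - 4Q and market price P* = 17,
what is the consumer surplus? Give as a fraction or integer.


Maximum willingness to pay (at Q=0): P_max = 92
Quantity demanded at P* = 17:
Q* = (92 - 17)/4 = 75/4
CS = (1/2) * Q* * (P_max - P*)
CS = (1/2) * 75/4 * (92 - 17)
CS = (1/2) * 75/4 * 75 = 5625/8

5625/8


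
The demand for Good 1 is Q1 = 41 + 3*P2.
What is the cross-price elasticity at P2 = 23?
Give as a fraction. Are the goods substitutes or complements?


dQ1/dP2 = 3
At P2 = 23: Q1 = 41 + 3*23 = 110
Exy = (dQ1/dP2)(P2/Q1) = 3 * 23 / 110 = 69/110
Since Exy > 0, the goods are substitutes.

69/110 (substitutes)


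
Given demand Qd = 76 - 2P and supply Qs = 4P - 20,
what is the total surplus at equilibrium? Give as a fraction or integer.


Find equilibrium: 76 - 2P = 4P - 20
76 + 20 = 6P
P* = 96/6 = 16
Q* = 4*16 - 20 = 44
Inverse demand: P = 38 - Q/2, so P_max = 38
Inverse supply: P = 5 + Q/4, so P_min = 5
CS = (1/2) * 44 * (38 - 16) = 484
PS = (1/2) * 44 * (16 - 5) = 242
TS = CS + PS = 484 + 242 = 726

726


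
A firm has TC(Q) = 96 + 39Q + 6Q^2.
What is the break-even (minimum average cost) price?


AC(Q) = 96/Q + 39 + 6Q
To minimize: dAC/dQ = -96/Q^2 + 6 = 0
Q^2 = 96/6 = 16
Q* = 4
Min AC = 96/4 + 39 + 6*4
Min AC = 24 + 39 + 24 = 87

87


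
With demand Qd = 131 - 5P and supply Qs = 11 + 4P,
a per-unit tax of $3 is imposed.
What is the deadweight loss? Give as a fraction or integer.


Pre-tax equilibrium quantity: Q* = 193/3
Post-tax equilibrium quantity: Q_tax = 173/3
Reduction in quantity: Q* - Q_tax = 20/3
DWL = (1/2) * tax * (Q* - Q_tax)
DWL = (1/2) * 3 * 20/3 = 10

10


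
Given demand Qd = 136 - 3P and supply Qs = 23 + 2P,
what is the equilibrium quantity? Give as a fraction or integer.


First find equilibrium price:
136 - 3P = 23 + 2P
P* = 113/5 = 113/5
Then substitute into demand:
Q* = 136 - 3 * 113/5 = 341/5

341/5


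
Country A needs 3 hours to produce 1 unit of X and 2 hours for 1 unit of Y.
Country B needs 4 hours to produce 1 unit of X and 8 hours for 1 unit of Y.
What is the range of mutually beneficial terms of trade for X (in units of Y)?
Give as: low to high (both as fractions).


Opportunity cost of X for Country A = hours_X / hours_Y = 3/2 = 3/2 units of Y
Opportunity cost of X for Country B = hours_X / hours_Y = 4/8 = 1/2 units of Y
Terms of trade must be between the two opportunity costs.
Range: 1/2 to 3/2

1/2 to 3/2


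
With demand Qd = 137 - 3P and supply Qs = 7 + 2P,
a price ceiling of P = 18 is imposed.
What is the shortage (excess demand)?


At P = 18:
Qd = 137 - 3*18 = 83
Qs = 7 + 2*18 = 43
Shortage = Qd - Qs = 83 - 43 = 40

40


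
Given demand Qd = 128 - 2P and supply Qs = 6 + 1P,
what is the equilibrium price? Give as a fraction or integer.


At equilibrium, Qd = Qs.
128 - 2P = 6 + 1P
128 - 6 = 2P + 1P
122 = 3P
P* = 122/3 = 122/3

122/3


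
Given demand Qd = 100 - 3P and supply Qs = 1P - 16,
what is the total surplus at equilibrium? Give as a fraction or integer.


Find equilibrium: 100 - 3P = 1P - 16
100 + 16 = 4P
P* = 116/4 = 29
Q* = 1*29 - 16 = 13
Inverse demand: P = 100/3 - Q/3, so P_max = 100/3
Inverse supply: P = 16 + Q/1, so P_min = 16
CS = (1/2) * 13 * (100/3 - 29) = 169/6
PS = (1/2) * 13 * (29 - 16) = 169/2
TS = CS + PS = 169/6 + 169/2 = 338/3

338/3


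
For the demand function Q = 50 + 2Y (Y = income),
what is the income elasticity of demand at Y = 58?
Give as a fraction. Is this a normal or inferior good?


dQ/dY = 2
At Y = 58: Q = 50 + 2*58 = 166
Ey = (dQ/dY)(Y/Q) = 2 * 58 / 166 = 58/83
Since Ey > 0, this is a normal good.

58/83 (normal good)


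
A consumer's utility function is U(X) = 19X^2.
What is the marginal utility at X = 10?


MU = dU/dX = 19*2*X^(2-1)
MU = 38*X^1
At X = 10:
MU = 38 * 10^1
MU = 38 * 10 = 380

380


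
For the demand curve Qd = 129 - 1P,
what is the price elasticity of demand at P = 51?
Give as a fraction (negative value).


dQ/dP = -1
At P = 51: Q = 129 - 1*51 = 78
E = (dQ/dP)(P/Q) = (-1)(51/78) = -17/26

-17/26


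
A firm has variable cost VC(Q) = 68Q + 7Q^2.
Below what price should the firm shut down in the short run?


AVC(Q) = VC(Q)/Q = 68 + 7Q
AVC is increasing in Q, so minimum AVC is at Q -> 0+.
Min AVC = 68
The firm should shut down if P < 68.

68


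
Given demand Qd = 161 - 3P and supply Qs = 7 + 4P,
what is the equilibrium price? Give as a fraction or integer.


At equilibrium, Qd = Qs.
161 - 3P = 7 + 4P
161 - 7 = 3P + 4P
154 = 7P
P* = 154/7 = 22

22


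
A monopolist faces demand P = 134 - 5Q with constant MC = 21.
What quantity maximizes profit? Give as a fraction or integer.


TR = P*Q = (134 - 5Q)Q = 134Q - 5Q^2
MR = dTR/dQ = 134 - 10Q
Set MR = MC:
134 - 10Q = 21
113 = 10Q
Q* = 113/10 = 113/10

113/10


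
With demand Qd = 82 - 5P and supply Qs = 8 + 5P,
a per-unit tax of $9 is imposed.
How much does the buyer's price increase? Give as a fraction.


With a per-unit tax, the buyer's price increase depends on relative slopes.
Supply slope: d = 5, Demand slope: b = 5
Buyer's price increase = d * tax / (b + d)
= 5 * 9 / (5 + 5)
= 45 / 10 = 9/2

9/2


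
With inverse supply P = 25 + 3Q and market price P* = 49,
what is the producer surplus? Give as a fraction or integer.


Minimum supply price (at Q=0): P_min = 25
Quantity supplied at P* = 49:
Q* = (49 - 25)/3 = 8
PS = (1/2) * Q* * (P* - P_min)
PS = (1/2) * 8 * (49 - 25)
PS = (1/2) * 8 * 24 = 96

96


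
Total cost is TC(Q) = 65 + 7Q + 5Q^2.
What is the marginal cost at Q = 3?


MC = dTC/dQ = 7 + 2*5*Q
At Q = 3:
MC = 7 + 10*3
MC = 7 + 30 = 37

37


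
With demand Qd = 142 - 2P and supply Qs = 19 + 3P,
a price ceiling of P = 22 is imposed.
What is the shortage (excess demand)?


At P = 22:
Qd = 142 - 2*22 = 98
Qs = 19 + 3*22 = 85
Shortage = Qd - Qs = 98 - 85 = 13

13


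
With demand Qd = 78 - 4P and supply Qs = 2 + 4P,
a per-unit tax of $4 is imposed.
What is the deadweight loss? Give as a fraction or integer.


Pre-tax equilibrium quantity: Q* = 40
Post-tax equilibrium quantity: Q_tax = 32
Reduction in quantity: Q* - Q_tax = 8
DWL = (1/2) * tax * (Q* - Q_tax)
DWL = (1/2) * 4 * 8 = 16

16


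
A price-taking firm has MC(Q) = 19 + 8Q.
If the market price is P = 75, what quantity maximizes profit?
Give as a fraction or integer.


In perfect competition, profit is maximized where P = MC.
75 = 19 + 8Q
56 = 8Q
Q* = 56/8 = 7

7


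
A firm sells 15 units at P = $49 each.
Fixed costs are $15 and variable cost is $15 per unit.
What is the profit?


Total Revenue = P * Q = 49 * 15 = $735
Total Cost = FC + VC*Q = 15 + 15*15 = $240
Profit = TR - TC = 735 - 240 = $495

$495


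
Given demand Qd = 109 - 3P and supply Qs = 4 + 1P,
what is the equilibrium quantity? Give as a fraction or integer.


First find equilibrium price:
109 - 3P = 4 + 1P
P* = 105/4 = 105/4
Then substitute into demand:
Q* = 109 - 3 * 105/4 = 121/4

121/4


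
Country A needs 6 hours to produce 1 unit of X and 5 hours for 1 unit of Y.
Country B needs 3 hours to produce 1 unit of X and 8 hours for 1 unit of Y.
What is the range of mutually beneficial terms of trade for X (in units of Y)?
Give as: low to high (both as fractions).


Opportunity cost of X for Country A = hours_X / hours_Y = 6/5 = 6/5 units of Y
Opportunity cost of X for Country B = hours_X / hours_Y = 3/8 = 3/8 units of Y
Terms of trade must be between the two opportunity costs.
Range: 3/8 to 6/5

3/8 to 6/5


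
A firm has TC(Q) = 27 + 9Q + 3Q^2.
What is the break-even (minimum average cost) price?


AC(Q) = 27/Q + 9 + 3Q
To minimize: dAC/dQ = -27/Q^2 + 3 = 0
Q^2 = 27/3 = 9
Q* = 3
Min AC = 27/3 + 9 + 3*3
Min AC = 9 + 9 + 9 = 27

27


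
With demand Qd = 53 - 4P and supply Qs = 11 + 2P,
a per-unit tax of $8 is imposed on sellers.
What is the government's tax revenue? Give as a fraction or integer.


With tax on sellers, new supply: Qs' = 11 + 2(P - 8)
= 2P - 5
New equilibrium quantity:
Q_new = 43/3
Tax revenue = tax * Q_new = 8 * 43/3 = 344/3

344/3


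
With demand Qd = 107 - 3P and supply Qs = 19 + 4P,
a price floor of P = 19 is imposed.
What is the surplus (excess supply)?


At P = 19:
Qd = 107 - 3*19 = 50
Qs = 19 + 4*19 = 95
Surplus = Qs - Qd = 95 - 50 = 45

45


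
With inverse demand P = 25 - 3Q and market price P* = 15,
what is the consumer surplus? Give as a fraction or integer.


Maximum willingness to pay (at Q=0): P_max = 25
Quantity demanded at P* = 15:
Q* = (25 - 15)/3 = 10/3
CS = (1/2) * Q* * (P_max - P*)
CS = (1/2) * 10/3 * (25 - 15)
CS = (1/2) * 10/3 * 10 = 50/3

50/3


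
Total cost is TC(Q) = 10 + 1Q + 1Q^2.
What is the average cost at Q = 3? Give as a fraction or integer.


TC(3) = 10 + 1*3 + 1*3^2
TC(3) = 10 + 3 + 9 = 22
AC = TC/Q = 22/3 = 22/3

22/3


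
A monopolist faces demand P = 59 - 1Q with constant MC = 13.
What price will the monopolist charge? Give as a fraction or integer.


MR = 59 - 2Q
Set MR = MC: 59 - 2Q = 13
Q* = 23
Substitute into demand:
P* = 59 - 1*23 = 36

36


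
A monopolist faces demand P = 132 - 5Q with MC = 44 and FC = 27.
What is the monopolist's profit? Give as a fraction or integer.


MR = MC: 132 - 10Q = 44
Q* = 44/5
P* = 132 - 5*44/5 = 88
Profit = (P* - MC)*Q* - FC
= (88 - 44)*44/5 - 27
= 44*44/5 - 27
= 1936/5 - 27 = 1801/5

1801/5


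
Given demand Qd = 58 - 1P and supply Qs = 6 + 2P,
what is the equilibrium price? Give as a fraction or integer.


At equilibrium, Qd = Qs.
58 - 1P = 6 + 2P
58 - 6 = 1P + 2P
52 = 3P
P* = 52/3 = 52/3

52/3


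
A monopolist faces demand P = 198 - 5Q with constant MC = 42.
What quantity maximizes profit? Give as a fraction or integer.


TR = P*Q = (198 - 5Q)Q = 198Q - 5Q^2
MR = dTR/dQ = 198 - 10Q
Set MR = MC:
198 - 10Q = 42
156 = 10Q
Q* = 156/10 = 78/5

78/5


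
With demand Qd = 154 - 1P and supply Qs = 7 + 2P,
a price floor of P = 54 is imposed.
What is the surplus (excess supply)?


At P = 54:
Qd = 154 - 1*54 = 100
Qs = 7 + 2*54 = 115
Surplus = Qs - Qd = 115 - 100 = 15

15


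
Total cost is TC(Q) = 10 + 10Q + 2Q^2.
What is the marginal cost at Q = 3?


MC = dTC/dQ = 10 + 2*2*Q
At Q = 3:
MC = 10 + 4*3
MC = 10 + 12 = 22

22
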